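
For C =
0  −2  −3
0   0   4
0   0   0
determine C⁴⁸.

[[0, 0, 0], [0, 0, 0], [0, 0, 0]]

C is strictly triangular, hence nilpotent: C³ = 0, so C⁴⁸ = 0.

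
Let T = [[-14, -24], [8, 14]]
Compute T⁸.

tr T = 0 and det T = -4, so the characteristic polynomial is λ² − (0)λ + (-4) with roots -2 and 2.
Eigenvectors give P = [[2, 3], [-1, -2]] with P⁻¹ = [[2, 3], [-1, -2]], and T = P·diag(-2, 2)·P⁻¹.
Then T⁸ = P·diag(256, 256)·P⁻¹ = [[512, 768], [-256, -512]] · [[2, 3], [-1, -2]] = [[256, 0], [0, 256]].

[[256, 0], [0, 256]]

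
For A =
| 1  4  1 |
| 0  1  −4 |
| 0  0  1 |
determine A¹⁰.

[[1, 40, −710], [0, 1, −40], [0, 0, 1]]

A = I + N where N = [[0, 4, 1], [0, 0, −4], [0, 0, 0]] is strictly upper-triangular, so N³ = 0.
(I + N)¹⁰ = I + 10·N + 45·N² = [[1, 40, −710], [0, 1, −40], [0, 0, 1]].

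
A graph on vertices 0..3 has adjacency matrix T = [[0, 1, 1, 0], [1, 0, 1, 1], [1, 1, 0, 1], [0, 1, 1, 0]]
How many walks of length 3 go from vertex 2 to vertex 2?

The number of length-3 walks from vertex 2 to vertex 2 is entry (2,2) of T³, where T is the adjacency matrix.
T² = [[2, 1, 1, 2], [1, 3, 2, 1], [1, 2, 3, 1], [2, 1, 1, 2]]
T³ = [[2, 5, 5, 2], [5, 4, 5, 5], [5, 5, 4, 5], [2, 5, 5, 2]]

4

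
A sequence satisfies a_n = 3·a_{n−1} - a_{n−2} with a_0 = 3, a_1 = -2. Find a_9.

With companion matrix T = [[3, -1], [1, 0]], [a_n, a_{n−1}]ᵀ = T·[a_{n−1}, a_{n−2}]ᵀ, so [a_9, a_8]ᵀ = T^8·[a_1, a_0]ᵀ.
T^8 = [[2584, -987], [987, -377]], giving [a_9, a_8]ᵀ = [[-8129], [-3105]].

-8129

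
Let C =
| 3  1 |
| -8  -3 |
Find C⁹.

C² = I (check: tr C = 0 and det C = -1), so C⁹ = C since 9 is odd.

[[3, 1], [-8, -3]]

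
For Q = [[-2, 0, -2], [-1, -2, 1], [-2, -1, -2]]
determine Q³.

Q² = [[8, 2, 8], [2, 3, -2], [9, 4, 7]]
Q³ = [[-34, -12, -30], [-3, -4, 3], [-36, -15, -28]]

[[-34, -12, -30], [-3, -4, 3], [-36, -15, -28]]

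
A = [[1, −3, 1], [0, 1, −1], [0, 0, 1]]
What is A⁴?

A = I + N where N = [[0, −3, 1], [0, 0, −1], [0, 0, 0]] is strictly upper-triangular, so N³ = 0.
(I + N)⁴ = I + 4·N + 6·N² = [[1, −12, 22], [0, 1, −4], [0, 0, 1]].

[[1, −12, 22], [0, 1, −4], [0, 0, 1]]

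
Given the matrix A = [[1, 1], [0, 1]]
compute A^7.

A = I + N where N = [[0, 1], [0, 0]] is strictly upper-triangular, so N^2 = 0.
(I + N)^7 = I + 7·N = [[1, 7], [0, 1]].

[[1, 7], [0, 1]]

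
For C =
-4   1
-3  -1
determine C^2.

[[13, -5], [15, -2]]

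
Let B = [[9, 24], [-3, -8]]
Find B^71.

[[9, 24], [-3, -8]]

B² = B (a projection; rank 1, trace 1), so B^71 = B.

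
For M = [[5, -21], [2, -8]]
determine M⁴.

tr M = -3 and det M = 2, so the characteristic polynomial is λ² − (-3)λ + (2) with roots -2 and -1.
Eigenvectors give P = [[3, 7], [1, 2]] with P⁻¹ = [[-2, 7], [1, -3]], and M = P·diag(-2, -1)·P⁻¹.
Then M⁴ = P·diag(16, 1)·P⁻¹ = [[48, 7], [16, 2]] · [[-2, 7], [1, -3]] = [[-89, 315], [-30, 106]].

[[-89, 315], [-30, 106]]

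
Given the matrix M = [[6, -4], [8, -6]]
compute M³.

[[24, -16], [32, -24]]

tr M = 0 and det M = -4, so the characteristic polynomial is λ² − (0)λ + (-4) with roots -2 and 2.
Eigenvectors give P = [[-1, -1], [-2, -1]] with P⁻¹ = [[1, -1], [-2, 1]], and M = P·diag(-2, 2)·P⁻¹.
Then M³ = P·diag(-8, 8)·P⁻¹ = [[8, -8], [16, -8]] · [[1, -1], [-2, 1]] = [[24, -16], [32, -24]].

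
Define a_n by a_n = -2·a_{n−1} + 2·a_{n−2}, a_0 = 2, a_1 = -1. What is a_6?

With companion matrix B = [[-2, 2], [1, 0]], [a_n, a_{n−1}]ᵀ = B·[a_{n−1}, a_{n−2}]ᵀ, so [a_6, a_5]ᵀ = B^5·[a_1, a_0]ᵀ.
B^5 = [[-120, 88], [44, -32]], giving [a_6, a_5]ᵀ = [[296], [-108]].

296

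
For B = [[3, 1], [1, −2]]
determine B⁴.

B² = [[10, 1], [1, 5]]
B³ = [[31, 8], [8, −9]]
B⁴ = [[101, 15], [15, 26]]

[[101, 15], [15, 26]]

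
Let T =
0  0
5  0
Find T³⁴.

T is strictly triangular, hence nilpotent: T² = 0, so T³⁴ = 0.

[[0, 0], [0, 0]]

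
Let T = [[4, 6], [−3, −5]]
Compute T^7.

[[130, 258], [−129, −257]]

tr T = −1 and det T = −2, so the characteristic polynomial is λ² − (−1)λ + (−2) with roots −2 and 1.
Eigenvectors give P = [[−1, −2], [1, 1]] with P⁻¹ = [[1, 2], [−1, −1]], and T = P·diag(−2, 1)·P⁻¹.
Then T^7 = P·diag(−128, 1)·P⁻¹ = [[128, −2], [−128, 1]] · [[1, 2], [−1, −1]] = [[130, 258], [−129, −257]].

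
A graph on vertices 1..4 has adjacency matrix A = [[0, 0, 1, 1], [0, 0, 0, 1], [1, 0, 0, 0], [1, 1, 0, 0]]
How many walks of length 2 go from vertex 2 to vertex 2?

1

The number of length-2 walks from vertex 2 to vertex 2 is entry (2,2) of A², where A is the adjacency matrix.
A² = [[2, 1, 0, 0], [1, 1, 0, 0], [0, 0, 1, 1], [0, 0, 1, 2]]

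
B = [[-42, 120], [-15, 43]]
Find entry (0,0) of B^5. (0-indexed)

-2232

tr B = 1 and det B = -6, so the characteristic polynomial is λ² − (1)λ + (-6) with roots 3 and -2.
Eigenvectors give P = [[-8, 3], [-3, 1]] with P⁻¹ = [[1, -3], [3, -8]], and B = P·diag(3, -2)·P⁻¹.
Then B^5 = P·diag(243, -32)·P⁻¹ = [[-1944, -96], [-729, -32]] · [[1, -3], [3, -8]] = [[-2232, 6600], [-825, 2443]].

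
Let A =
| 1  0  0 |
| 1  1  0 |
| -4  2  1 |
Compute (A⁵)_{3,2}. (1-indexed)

10

A = I + N where N = [[0, 0, 0], [1, 0, 0], [-4, 2, 0]] is strictly lower-triangular, so N³ = 0.
(I + N)⁵ = I + 5·N + 10·N² = [[1, 0, 0], [5, 1, 0], [0, 10, 1]].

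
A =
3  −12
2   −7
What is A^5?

tr A = −4 and det A = 3, so the characteristic polynomial is λ² − (−4)λ + (3) with roots −1 and −3.
Eigenvectors give P = [[3, −2], [1, −1]] with P⁻¹ = [[1, −2], [1, −3]], and A = P·diag(−1, −3)·P⁻¹.
Then A^5 = P·diag(−1, −243)·P⁻¹ = [[−3, 486], [−1, 243]] · [[1, −2], [1, −3]] = [[483, −1452], [242, −727]].

[[483, −1452], [242, −727]]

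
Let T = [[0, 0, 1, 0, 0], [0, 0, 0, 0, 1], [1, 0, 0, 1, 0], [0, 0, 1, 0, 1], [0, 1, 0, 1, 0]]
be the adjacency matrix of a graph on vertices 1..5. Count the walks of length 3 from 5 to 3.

The number of length-3 walks from vertex 5 to vertex 3 is entry (5,3) of T^3, where T is the adjacency matrix.
T^2 = [[1, 0, 0, 1, 0], [0, 1, 0, 1, 0], [0, 0, 2, 0, 1], [1, 1, 0, 2, 0], [0, 0, 1, 0, 2]]
T^3 = [[0, 0, 2, 0, 1], [0, 0, 1, 0, 2], [2, 1, 0, 3, 0], [0, 0, 3, 0, 3], [1, 2, 0, 3, 0]]

0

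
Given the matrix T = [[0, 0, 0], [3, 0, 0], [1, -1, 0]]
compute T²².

[[0, 0, 0], [0, 0, 0], [0, 0, 0]]

T is strictly triangular, hence nilpotent: T³ = 0, so T²² = 0.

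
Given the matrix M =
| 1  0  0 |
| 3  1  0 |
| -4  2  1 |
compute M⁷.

[[1, 0, 0], [21, 1, 0], [98, 14, 1]]

M = I + N where N = [[0, 0, 0], [3, 0, 0], [-4, 2, 0]] is strictly lower-triangular, so N³ = 0.
(I + N)⁷ = I + 7·N + 21·N² = [[1, 0, 0], [21, 1, 0], [98, 14, 1]].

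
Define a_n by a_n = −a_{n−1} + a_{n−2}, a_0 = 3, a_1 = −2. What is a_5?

With companion matrix Q = [[−1, 1], [1, 0]], [a_n, a_{n−1}]ᵀ = Q·[a_{n−1}, a_{n−2}]ᵀ, so [a_5, a_4]ᵀ = Q^4·[a_1, a_0]ᵀ.
Q^4 = [[5, −3], [−3, 2]], giving [a_5, a_4]ᵀ = [[−19], [12]].

−19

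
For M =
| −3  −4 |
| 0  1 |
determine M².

[[9, 8], [0, 1]]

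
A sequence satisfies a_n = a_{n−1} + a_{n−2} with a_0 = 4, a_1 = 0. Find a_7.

With companion matrix Q = [[1, 1], [1, 0]], [a_n, a_{n−1}]ᵀ = Q·[a_{n−1}, a_{n−2}]ᵀ, so [a_7, a_6]ᵀ = Q⁶·[a_1, a_0]ᵀ.
Q⁶ = [[13, 8], [8, 5]], giving [a_7, a_6]ᵀ = [[32], [20]].

32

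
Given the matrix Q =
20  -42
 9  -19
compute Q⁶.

tr Q = 1 and det Q = -2, so the characteristic polynomial is λ² − (1)λ + (-2) with roots 2 and -1.
Eigenvectors give P = [[7, 2], [3, 1]] with P⁻¹ = [[1, -2], [-3, 7]], and Q = P·diag(2, -1)·P⁻¹.
Then Q⁶ = P·diag(64, 1)·P⁻¹ = [[448, 2], [192, 1]] · [[1, -2], [-3, 7]] = [[442, -882], [189, -377]].

[[442, -882], [189, -377]]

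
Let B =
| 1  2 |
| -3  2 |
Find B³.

[[-23, 2], [-3, -22]]

B² = [[-5, 6], [-9, -2]]
B³ = [[-23, 2], [-3, -22]]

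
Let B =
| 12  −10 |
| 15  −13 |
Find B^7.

[[4758, −4630], [6945, −6817]]

tr B = −1 and det B = −6, so the characteristic polynomial is λ² − (−1)λ + (−6) with roots 2 and −3.
Eigenvectors give P = [[1, −2], [1, −3]] with P⁻¹ = [[3, −2], [1, −1]], and B = P·diag(2, −3)·P⁻¹.
Then B^7 = P·diag(128, −2187)·P⁻¹ = [[128, 4374], [128, 6561]] · [[3, −2], [1, −1]] = [[4758, −4630], [6945, −6817]].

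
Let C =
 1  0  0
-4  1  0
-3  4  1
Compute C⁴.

C = I + N where N = [[0, 0, 0], [-4, 0, 0], [-3, 4, 0]] is strictly lower-triangular, so N³ = 0.
(I + N)⁴ = I + 4·N + 6·N² = [[1, 0, 0], [-16, 1, 0], [-108, 16, 1]].

[[1, 0, 0], [-16, 1, 0], [-108, 16, 1]]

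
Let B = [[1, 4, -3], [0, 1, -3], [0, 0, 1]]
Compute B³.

B = I + N where N = [[0, 4, -3], [0, 0, -3], [0, 0, 0]] is strictly upper-triangular, so N³ = 0.
(I + N)³ = I + 3·N + 3·N² = [[1, 12, -45], [0, 1, -9], [0, 0, 1]].

[[1, 12, -45], [0, 1, -9], [0, 0, 1]]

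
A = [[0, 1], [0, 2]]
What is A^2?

[[0, 2], [0, 4]]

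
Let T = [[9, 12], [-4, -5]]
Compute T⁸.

[[26241, 39360], [-13120, -19679]]

tr T = 4 and det T = 3, so the characteristic polynomial is λ² − (4)λ + (3) with roots 1 and 3.
Eigenvectors give P = [[-3, -2], [2, 1]] with P⁻¹ = [[1, 2], [-2, -3]], and T = P·diag(1, 3)·P⁻¹.
Then T⁸ = P·diag(1, 6561)·P⁻¹ = [[-3, -13122], [2, 6561]] · [[1, 2], [-2, -3]] = [[26241, 39360], [-13120, -19679]].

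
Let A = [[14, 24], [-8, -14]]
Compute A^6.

tr A = 0 and det A = -4, so the characteristic polynomial is λ² − (0)λ + (-4) with roots 2 and -2.
Eigenvectors give P = [[-2, -3], [1, 2]] with P⁻¹ = [[-2, -3], [1, 2]], and A = P·diag(2, -2)·P⁻¹.
Then A^6 = P·diag(64, 64)·P⁻¹ = [[-128, -192], [64, 128]] · [[-2, -3], [1, 2]] = [[64, 0], [0, 64]].

[[64, 0], [0, 64]]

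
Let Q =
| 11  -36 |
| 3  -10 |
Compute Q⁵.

tr Q = 1 and det Q = -2, so the characteristic polynomial is λ² − (1)λ + (-2) with roots 2 and -1.
Eigenvectors give P = [[4, -3], [1, -1]] with P⁻¹ = [[1, -3], [1, -4]], and Q = P·diag(2, -1)·P⁻¹.
Then Q⁵ = P·diag(32, -1)·P⁻¹ = [[128, 3], [32, 1]] · [[1, -3], [1, -4]] = [[131, -396], [33, -100]].

[[131, -396], [33, -100]]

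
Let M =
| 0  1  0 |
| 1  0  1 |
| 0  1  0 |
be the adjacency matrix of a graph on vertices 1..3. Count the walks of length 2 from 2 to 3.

The number of length-2 walks from vertex 2 to vertex 3 is entry (2,3) of M^2, where M is the adjacency matrix.
M^2 = [[1, 0, 1], [0, 2, 0], [1, 0, 1]]

0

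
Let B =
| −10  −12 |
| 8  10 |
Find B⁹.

[[−2560, −3072], [2048, 2560]]

tr B = 0 and det B = −4, so the characteristic polynomial is λ² − (0)λ + (−4) with roots 2 and −2.
Eigenvectors give P = [[−1, 3], [1, −2]] with P⁻¹ = [[2, 3], [1, 1]], and B = P·diag(2, −2)·P⁻¹.
Then B⁹ = P·diag(512, −512)·P⁻¹ = [[−512, −1536], [512, 1024]] · [[2, 3], [1, 1]] = [[−2560, −3072], [2048, 2560]].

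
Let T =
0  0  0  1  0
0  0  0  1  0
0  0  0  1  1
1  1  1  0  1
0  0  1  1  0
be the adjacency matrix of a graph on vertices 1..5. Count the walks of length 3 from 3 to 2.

The number of length-3 walks from vertex 3 to vertex 2 is entry (3,2) of T^3, where T is the adjacency matrix.
T^2 = [[1, 1, 1, 0, 1], [1, 1, 1, 0, 1], [1, 1, 2, 1, 1], [0, 0, 1, 4, 1], [1, 1, 1, 1, 2]]
T^3 = [[0, 0, 1, 4, 1], [0, 0, 1, 4, 1], [1, 1, 2, 5, 3], [4, 4, 5, 2, 5], [1, 1, 3, 5, 2]]

1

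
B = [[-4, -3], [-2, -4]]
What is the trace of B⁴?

B² = [[22, 24], [16, 22]]
B³ = [[-136, -162], [-108, -136]]
B⁴ = [[868, 1056], [704, 868]]

1736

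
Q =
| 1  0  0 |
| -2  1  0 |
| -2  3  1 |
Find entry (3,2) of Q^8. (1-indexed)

Q = I + N where N = [[0, 0, 0], [-2, 0, 0], [-2, 3, 0]] is strictly lower-triangular, so N^3 = 0.
(I + N)^8 = I + 8·N + 28·N^2 = [[1, 0, 0], [-16, 1, 0], [-184, 24, 1]].

24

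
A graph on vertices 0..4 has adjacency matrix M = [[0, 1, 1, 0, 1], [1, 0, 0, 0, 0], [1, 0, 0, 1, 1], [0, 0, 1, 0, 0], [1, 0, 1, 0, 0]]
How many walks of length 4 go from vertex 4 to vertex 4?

The number of length-4 walks from vertex 4 to vertex 4 is entry (4,4) of M⁴, where M is the adjacency matrix.
M² = [[3, 0, 1, 1, 1], [0, 1, 1, 0, 1], [1, 1, 3, 0, 1], [1, 0, 0, 1, 1], [1, 1, 1, 1, 2]]
M³ = [[2, 3, 5, 1, 4], [3, 0, 1, 1, 1], [5, 1, 2, 3, 4], [1, 1, 3, 0, 1], [4, 1, 4, 1, 2]]
M⁴ = [[12, 2, 7, 5, 7], [2, 3, 5, 1, 4], [7, 5, 12, 2, 7], [5, 1, 2, 3, 4], [7, 4, 7, 4, 8]]

8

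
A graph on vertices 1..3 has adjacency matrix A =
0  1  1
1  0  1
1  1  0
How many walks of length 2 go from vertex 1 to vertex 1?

2

The number of length-2 walks from vertex 1 to vertex 1 is entry (1,1) of A^2, where A is the adjacency matrix.
A^2 = [[2, 1, 1], [1, 2, 1], [1, 1, 2]]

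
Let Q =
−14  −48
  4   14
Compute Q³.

tr Q = 0 and det Q = −4, so the characteristic polynomial is λ² − (0)λ + (−4) with roots 2 and −2.
Eigenvectors give P = [[3, 4], [−1, −1]] with P⁻¹ = [[−1, −4], [1, 3]], and Q = P·diag(2, −2)·P⁻¹.
Then Q³ = P·diag(8, −8)·P⁻¹ = [[24, −32], [−8, 8]] · [[−1, −4], [1, 3]] = [[−56, −192], [16, 56]].

[[−56, −192], [16, 56]]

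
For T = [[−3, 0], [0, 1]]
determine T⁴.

[[81, 0], [0, 1]]

T² = [[9, 0], [0, 1]]
T³ = [[−27, 0], [0, 1]]
T⁴ = [[81, 0], [0, 1]]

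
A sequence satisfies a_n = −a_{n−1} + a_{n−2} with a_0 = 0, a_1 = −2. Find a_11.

With companion matrix A = [[−1, 1], [1, 0]], [a_n, a_{n−1}]ᵀ = A·[a_{n−1}, a_{n−2}]ᵀ, so [a_11, a_10]ᵀ = A¹⁰·[a_1, a_0]ᵀ.
A¹⁰ = [[89, −55], [−55, 34]], giving [a_11, a_10]ᵀ = [[−178], [110]].

−178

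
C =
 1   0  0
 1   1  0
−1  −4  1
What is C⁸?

C = I + N where N = [[0, 0, 0], [1, 0, 0], [−1, −4, 0]] is strictly lower-triangular, so N³ = 0.
(I + N)⁸ = I + 8·N + 28·N² = [[1, 0, 0], [8, 1, 0], [−120, −32, 1]].

[[1, 0, 0], [8, 1, 0], [−120, −32, 1]]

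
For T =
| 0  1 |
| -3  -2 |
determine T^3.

T^2 = [[-3, -2], [6, 1]]
T^3 = [[6, 1], [-3, 4]]

[[6, 1], [-3, 4]]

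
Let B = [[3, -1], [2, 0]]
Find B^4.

tr B = 3 and det B = 2, so the characteristic polynomial is λ² − (3)λ + (2) with roots 2 and 1.
Eigenvectors give P = [[-1, 1], [-1, 2]] with P⁻¹ = [[-2, 1], [-1, 1]], and B = P·diag(2, 1)·P⁻¹.
Then B^4 = P·diag(16, 1)·P⁻¹ = [[-16, 1], [-16, 2]] · [[-2, 1], [-1, 1]] = [[31, -15], [30, -14]].

[[31, -15], [30, -14]]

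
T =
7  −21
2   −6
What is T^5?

T² = T (a projection; rank 1, trace 1), so T^5 = T.

[[7, −21], [2, −6]]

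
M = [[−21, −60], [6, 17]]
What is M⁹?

[[−196821, −590460], [59046, 177137]]

tr M = −4 and det M = 3, so the characteristic polynomial is λ² − (−4)λ + (3) with roots −3 and −1.
Eigenvectors give P = [[−10, 3], [3, −1]] with P⁻¹ = [[−1, −3], [−3, −10]], and M = P·diag(−3, −1)·P⁻¹.
Then M⁹ = P·diag(−19683, −1)·P⁻¹ = [[196830, −3], [−59049, 1]] · [[−1, −3], [−3, −10]] = [[−196821, −590460], [59046, 177137]].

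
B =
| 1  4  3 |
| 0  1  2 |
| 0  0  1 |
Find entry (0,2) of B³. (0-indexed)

B = I + N where N = [[0, 4, 3], [0, 0, 2], [0, 0, 0]] is strictly upper-triangular, so N³ = 0.
(I + N)³ = I + 3·N + 3·N² = [[1, 12, 33], [0, 1, 6], [0, 0, 1]].

33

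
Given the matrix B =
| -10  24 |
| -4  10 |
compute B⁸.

tr B = 0 and det B = -4, so the characteristic polynomial is λ² − (0)λ + (-4) with roots -2 and 2.
Eigenvectors give P = [[-3, -2], [-1, -1]] with P⁻¹ = [[-1, 2], [1, -3]], and B = P·diag(-2, 2)·P⁻¹.
Then B⁸ = P·diag(256, 256)·P⁻¹ = [[-768, -512], [-256, -256]] · [[-1, 2], [1, -3]] = [[256, 0], [0, 256]].

[[256, 0], [0, 256]]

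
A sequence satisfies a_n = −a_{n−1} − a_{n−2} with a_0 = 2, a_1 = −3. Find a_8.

1

With companion matrix M = [[−1, −1], [1, 0]], [a_n, a_{n−1}]ᵀ = M·[a_{n−1}, a_{n−2}]ᵀ, so [a_8, a_7]ᵀ = M⁷·[a_1, a_0]ᵀ.
M⁷ = [[−1, −1], [1, 0]], giving [a_8, a_7]ᵀ = [[1], [−3]].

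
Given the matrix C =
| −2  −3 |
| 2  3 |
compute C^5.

C² = C (a projection; rank 1, trace 1), so C^5 = C.

[[−2, −3], [2, 3]]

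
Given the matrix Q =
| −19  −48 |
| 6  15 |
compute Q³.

[[−235, −624], [78, 207]]

tr Q = −4 and det Q = 3, so the characteristic polynomial is λ² − (−4)λ + (3) with roots −1 and −3.
Eigenvectors give P = [[−8, −3], [3, 1]] with P⁻¹ = [[1, 3], [−3, −8]], and Q = P·diag(−1, −3)·P⁻¹.
Then Q³ = P·diag(−1, −27)·P⁻¹ = [[8, 81], [−3, −27]] · [[1, 3], [−3, −8]] = [[−235, −624], [78, 207]].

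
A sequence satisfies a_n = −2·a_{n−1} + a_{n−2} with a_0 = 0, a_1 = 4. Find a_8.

With companion matrix C = [[−2, 1], [1, 0]], [a_n, a_{n−1}]ᵀ = C·[a_{n−1}, a_{n−2}]ᵀ, so [a_8, a_7]ᵀ = C⁷·[a_1, a_0]ᵀ.
C⁷ = [[−408, 169], [169, −70]], giving [a_8, a_7]ᵀ = [[−1632], [676]].

−1632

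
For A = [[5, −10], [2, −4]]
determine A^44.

[[5, −10], [2, −4]]

A² = A (a projection; rank 1, trace 1), so A^44 = A.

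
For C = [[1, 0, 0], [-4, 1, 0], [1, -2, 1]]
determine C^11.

[[1, 0, 0], [-44, 1, 0], [451, -22, 1]]

C = I + N where N = [[0, 0, 0], [-4, 0, 0], [1, -2, 0]] is strictly lower-triangular, so N^3 = 0.
(I + N)^11 = I + 11·N + 55·N^2 = [[1, 0, 0], [-44, 1, 0], [451, -22, 1]].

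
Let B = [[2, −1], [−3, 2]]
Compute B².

[[7, −4], [−12, 7]]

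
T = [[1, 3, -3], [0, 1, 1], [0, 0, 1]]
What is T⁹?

T = I + N where N = [[0, 3, -3], [0, 0, 1], [0, 0, 0]] is strictly upper-triangular, so N³ = 0.
(I + N)⁹ = I + 9·N + 36·N² = [[1, 27, 81], [0, 1, 9], [0, 0, 1]].

[[1, 27, 81], [0, 1, 9], [0, 0, 1]]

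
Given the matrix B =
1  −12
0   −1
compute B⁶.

[[1, 0], [0, 1]]

B² = I (check: tr B = 0 and det B = −1), so B⁶ = I since 6 is even.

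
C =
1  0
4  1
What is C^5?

C = I + N where N = [[0, 0], [4, 0]] is strictly lower-triangular, so N^2 = 0.
(I + N)^5 = I + 5·N = [[1, 0], [20, 1]].

[[1, 0], [20, 1]]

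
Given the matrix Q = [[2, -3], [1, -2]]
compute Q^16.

Q² = I (check: tr Q = 0 and det Q = -1), so Q^16 = I since 16 is even.

[[1, 0], [0, 1]]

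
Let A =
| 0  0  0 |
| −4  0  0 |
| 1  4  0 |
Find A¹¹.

A is strictly triangular, hence nilpotent: A³ = 0, so A¹¹ = 0.

[[0, 0, 0], [0, 0, 0], [0, 0, 0]]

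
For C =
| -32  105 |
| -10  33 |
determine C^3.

[[-218, 735], [-70, 237]]

tr C = 1 and det C = -6, so the characteristic polynomial is λ² − (1)λ + (-6) with roots 3 and -2.
Eigenvectors give P = [[3, 7], [1, 2]] with P⁻¹ = [[-2, 7], [1, -3]], and C = P·diag(3, -2)·P⁻¹.
Then C^3 = P·diag(27, -8)·P⁻¹ = [[81, -56], [27, -16]] · [[-2, 7], [1, -3]] = [[-218, 735], [-70, 237]].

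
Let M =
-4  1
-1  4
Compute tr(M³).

M² = [[15, 0], [0, 15]]
M³ = [[-60, 15], [-15, 60]]

0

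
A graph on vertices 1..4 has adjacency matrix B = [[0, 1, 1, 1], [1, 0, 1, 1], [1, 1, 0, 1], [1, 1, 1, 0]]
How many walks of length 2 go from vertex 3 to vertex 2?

The number of length-2 walks from vertex 3 to vertex 2 is entry (3,2) of B², where B is the adjacency matrix.
B² = [[3, 2, 2, 2], [2, 3, 2, 2], [2, 2, 3, 2], [2, 2, 2, 3]]

2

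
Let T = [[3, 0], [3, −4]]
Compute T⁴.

[[81, 0], [−75, 256]]

T² = [[9, 0], [−3, 16]]
T³ = [[27, 0], [39, −64]]
T⁴ = [[81, 0], [−75, 256]]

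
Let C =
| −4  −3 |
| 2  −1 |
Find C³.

[[−10, −45], [30, 35]]

C² = [[10, 15], [−10, −5]]
C³ = [[−10, −45], [30, 35]]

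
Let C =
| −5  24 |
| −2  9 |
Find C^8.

tr C = 4 and det C = 3, so the characteristic polynomial is λ² − (4)λ + (3) with roots 3 and 1.
Eigenvectors give P = [[−3, 4], [−1, 1]] with P⁻¹ = [[1, −4], [1, −3]], and C = P·diag(3, 1)·P⁻¹.
Then C^8 = P·diag(6561, 1)·P⁻¹ = [[−19683, 4], [−6561, 1]] · [[1, −4], [1, −3]] = [[−19679, 78720], [−6560, 26241]].

[[−19679, 78720], [−6560, 26241]]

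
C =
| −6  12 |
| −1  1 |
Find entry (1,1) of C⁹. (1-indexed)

−77196

tr C = −5 and det C = 6, so the characteristic polynomial is λ² − (−5)λ + (6) with roots −3 and −2.
Eigenvectors give P = [[4, −3], [1, −1]] with P⁻¹ = [[1, −3], [1, −4]], and C = P·diag(−3, −2)·P⁻¹.
Then C⁹ = P·diag(−19683, −512)·P⁻¹ = [[−78732, 1536], [−19683, 512]] · [[1, −3], [1, −4]] = [[−77196, 230052], [−19171, 57001]].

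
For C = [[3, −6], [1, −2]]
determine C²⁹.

C² = C (a projection; rank 1, trace 1), so C²⁹ = C.

[[3, −6], [1, −2]]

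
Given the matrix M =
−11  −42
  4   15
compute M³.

tr M = 4 and det M = 3, so the characteristic polynomial is λ² − (4)λ + (3) with roots 1 and 3.
Eigenvectors give P = [[7, −3], [−2, 1]] with P⁻¹ = [[1, 3], [2, 7]], and M = P·diag(1, 3)·P⁻¹.
Then M³ = P·diag(1, 27)·P⁻¹ = [[7, −81], [−2, 27]] · [[1, 3], [2, 7]] = [[−155, −546], [52, 183]].

[[−155, −546], [52, 183]]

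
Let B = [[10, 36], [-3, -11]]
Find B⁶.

tr B = -1 and det B = -2, so the characteristic polynomial is λ² − (-1)λ + (-2) with roots -2 and 1.
Eigenvectors give P = [[3, -4], [-1, 1]] with P⁻¹ = [[-1, -4], [-1, -3]], and B = P·diag(-2, 1)·P⁻¹.
Then B⁶ = P·diag(64, 1)·P⁻¹ = [[192, -4], [-64, 1]] · [[-1, -4], [-1, -3]] = [[-188, -756], [63, 253]].

[[-188, -756], [63, 253]]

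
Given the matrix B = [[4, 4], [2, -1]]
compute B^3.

B^2 = [[24, 12], [6, 9]]
B^3 = [[120, 84], [42, 15]]

[[120, 84], [42, 15]]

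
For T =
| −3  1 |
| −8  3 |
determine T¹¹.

[[−3, 1], [−8, 3]]

T² = I (check: tr T = 0 and det T = −1), so T¹¹ = T since 11 is odd.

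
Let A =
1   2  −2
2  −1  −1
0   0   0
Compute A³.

[[5, 10, −10], [10, −5, −5], [0, 0, 0]]

A² = [[5, 0, −4], [0, 5, −3], [0, 0, 0]]
A³ = [[5, 10, −10], [10, −5, −5], [0, 0, 0]]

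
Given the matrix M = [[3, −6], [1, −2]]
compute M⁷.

[[3, −6], [1, −2]]

M² = M (a projection; rank 1, trace 1), so M⁷ = M.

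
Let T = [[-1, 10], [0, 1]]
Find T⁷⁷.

T² = I (check: tr T = 0 and det T = -1), so T⁷⁷ = T since 77 is odd.

[[-1, 10], [0, 1]]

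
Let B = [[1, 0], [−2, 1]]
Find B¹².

[[1, 0], [−24, 1]]

B = I + N where N = [[0, 0], [−2, 0]] is strictly lower-triangular, so N² = 0.
(I + N)¹² = I + 12·N = [[1, 0], [−24, 1]].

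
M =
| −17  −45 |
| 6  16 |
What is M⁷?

[[−773, −1935], [258, 646]]

tr M = −1 and det M = −2, so the characteristic polynomial is λ² − (−1)λ + (−2) with roots −2 and 1.
Eigenvectors give P = [[3, 5], [−1, −2]] with P⁻¹ = [[2, 5], [−1, −3]], and M = P·diag(−2, 1)·P⁻¹.
Then M⁷ = P·diag(−128, 1)·P⁻¹ = [[−384, 5], [128, −2]] · [[2, 5], [−1, −3]] = [[−773, −1935], [258, 646]].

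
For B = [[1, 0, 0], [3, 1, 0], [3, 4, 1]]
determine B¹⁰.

[[1, 0, 0], [30, 1, 0], [570, 40, 1]]

B = I + N where N = [[0, 0, 0], [3, 0, 0], [3, 4, 0]] is strictly lower-triangular, so N³ = 0.
(I + N)¹⁰ = I + 10·N + 45·N² = [[1, 0, 0], [30, 1, 0], [570, 40, 1]].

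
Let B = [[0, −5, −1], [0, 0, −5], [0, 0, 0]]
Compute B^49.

[[0, 0, 0], [0, 0, 0], [0, 0, 0]]

B is strictly triangular, hence nilpotent: B^3 = 0, so B^49 = 0.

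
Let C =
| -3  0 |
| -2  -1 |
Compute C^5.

tr C = -4 and det C = 3, so the characteristic polynomial is λ² − (-4)λ + (3) with roots -3 and -1.
Eigenvectors give P = [[1, 0], [1, 1]] with P⁻¹ = [[1, 0], [-1, 1]], and C = P·diag(-3, -1)·P⁻¹.
Then C^5 = P·diag(-243, -1)·P⁻¹ = [[-243, 0], [-243, -1]] · [[1, 0], [-1, 1]] = [[-243, 0], [-242, -1]].

[[-243, 0], [-242, -1]]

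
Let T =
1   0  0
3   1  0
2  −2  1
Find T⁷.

T = I + N where N = [[0, 0, 0], [3, 0, 0], [2, −2, 0]] is strictly lower-triangular, so N³ = 0.
(I + N)⁷ = I + 7·N + 21·N² = [[1, 0, 0], [21, 1, 0], [−112, −14, 1]].

[[1, 0, 0], [21, 1, 0], [−112, −14, 1]]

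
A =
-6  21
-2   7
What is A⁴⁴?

A² = A (a projection; rank 1, trace 1), so A⁴⁴ = A.

[[-6, 21], [-2, 7]]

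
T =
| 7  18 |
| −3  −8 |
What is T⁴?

[[−29, −90], [15, 46]]

tr T = −1 and det T = −2, so the characteristic polynomial is λ² − (−1)λ + (−2) with roots 1 and −2.
Eigenvectors give P = [[3, 2], [−1, −1]] with P⁻¹ = [[1, 2], [−1, −3]], and T = P·diag(1, −2)·P⁻¹.
Then T⁴ = P·diag(1, 16)·P⁻¹ = [[3, 32], [−1, −16]] · [[1, 2], [−1, −3]] = [[−29, −90], [15, 46]].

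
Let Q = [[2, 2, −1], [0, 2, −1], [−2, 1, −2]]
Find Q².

[[6, 7, −2], [2, 3, 0], [0, −4, 5]]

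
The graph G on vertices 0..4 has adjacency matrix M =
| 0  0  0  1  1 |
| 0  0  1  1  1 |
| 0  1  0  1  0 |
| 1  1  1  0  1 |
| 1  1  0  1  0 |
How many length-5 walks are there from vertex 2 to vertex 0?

27

The number of length-5 walks from vertex 2 to vertex 0 is entry (2,0) of M^5, where M is the adjacency matrix.
M^2 = [[2, 2, 1, 1, 1], [2, 3, 1, 2, 1], [1, 1, 2, 1, 2], [1, 2, 1, 4, 2], [1, 1, 2, 2, 3]]
M^3 = [[2, 3, 3, 6, 5], [3, 4, 5, 7, 7], [3, 5, 2, 6, 3], [6, 7, 6, 6, 7], [5, 7, 3, 7, 4]]
M^4 = [[11, 14, 9, 13, 11], [14, 19, 11, 19, 14], [9, 11, 11, 13, 14], [13, 19, 13, 26, 19], [11, 14, 14, 19, 19]]
M^5 = [[24, 33, 27, 45, 38], [33, 44, 38, 58, 52], [27, 38, 24, 45, 33], [45, 58, 45, 64, 58], [38, 52, 33, 58, 44]]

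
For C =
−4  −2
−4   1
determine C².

[[24, 6], [12, 9]]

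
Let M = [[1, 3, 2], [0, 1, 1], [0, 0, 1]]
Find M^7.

M = I + N where N = [[0, 3, 2], [0, 0, 1], [0, 0, 0]] is strictly upper-triangular, so N^3 = 0.
(I + N)^7 = I + 7·N + 21·N^2 = [[1, 21, 77], [0, 1, 7], [0, 0, 1]].

[[1, 21, 77], [0, 1, 7], [0, 0, 1]]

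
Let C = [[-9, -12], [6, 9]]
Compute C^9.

tr C = 0 and det C = -9, so the characteristic polynomial is λ² − (0)λ + (-9) with roots -3 and 3.
Eigenvectors give P = [[-2, -1], [1, 1]] with P⁻¹ = [[-1, -1], [1, 2]], and C = P·diag(-3, 3)·P⁻¹.
Then C^9 = P·diag(-19683, 19683)·P⁻¹ = [[39366, -19683], [-19683, 19683]] · [[-1, -1], [1, 2]] = [[-59049, -78732], [39366, 59049]].

[[-59049, -78732], [39366, 59049]]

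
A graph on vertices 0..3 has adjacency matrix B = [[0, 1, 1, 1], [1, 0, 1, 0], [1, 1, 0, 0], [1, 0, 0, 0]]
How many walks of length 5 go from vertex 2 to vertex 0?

The number of length-5 walks from vertex 2 to vertex 0 is entry (2,0) of B^5, where B is the adjacency matrix.
B^2 = [[3, 1, 1, 0], [1, 2, 1, 1], [1, 1, 2, 1], [0, 1, 1, 1]]
B^3 = [[2, 4, 4, 3], [4, 2, 3, 1], [4, 3, 2, 1], [3, 1, 1, 0]]
B^4 = [[11, 6, 6, 2], [6, 7, 6, 4], [6, 6, 7, 4], [2, 4, 4, 3]]
B^5 = [[14, 17, 17, 11], [17, 12, 13, 6], [17, 13, 12, 6], [11, 6, 6, 2]]

17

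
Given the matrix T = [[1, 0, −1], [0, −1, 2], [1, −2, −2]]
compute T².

[[0, 2, 1], [2, −3, −6], [−1, 6, −1]]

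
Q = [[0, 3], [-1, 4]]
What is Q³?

[[-12, 39], [-13, 40]]

Q² = [[-3, 12], [-4, 13]]
Q³ = [[-12, 39], [-13, 40]]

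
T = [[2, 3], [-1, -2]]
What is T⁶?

[[1, 0], [0, 1]]

T² = I (check: tr T = 0 and det T = -1), so T⁶ = I since 6 is even.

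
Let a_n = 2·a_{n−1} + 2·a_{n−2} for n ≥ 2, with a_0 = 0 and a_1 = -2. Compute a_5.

-88

With companion matrix M = [[2, 2], [1, 0]], [a_n, a_{n−1}]ᵀ = M·[a_{n−1}, a_{n−2}]ᵀ, so [a_5, a_4]ᵀ = M⁴·[a_1, a_0]ᵀ.
M⁴ = [[44, 32], [16, 12]], giving [a_5, a_4]ᵀ = [[-88], [-32]].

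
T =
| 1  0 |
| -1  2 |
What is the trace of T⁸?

tr T = 3 and det T = 2, so the characteristic polynomial is λ² − (3)λ + (2) with roots 1 and 2.
Eigenvectors give P = [[1, 0], [1, -1]] with P⁻¹ = [[1, 0], [1, -1]], and T = P·diag(1, 2)·P⁻¹.
Then T⁸ = P·diag(1, 256)·P⁻¹ = [[1, 0], [1, -256]] · [[1, 0], [1, -1]] = [[1, 0], [-255, 256]].

257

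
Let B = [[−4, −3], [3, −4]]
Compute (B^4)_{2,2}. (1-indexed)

−527

B^2 = [[7, 24], [−24, 7]]
B^3 = [[44, −117], [117, 44]]
B^4 = [[−527, 336], [−336, −527]]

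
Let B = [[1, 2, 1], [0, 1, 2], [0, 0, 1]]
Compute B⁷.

[[1, 14, 91], [0, 1, 14], [0, 0, 1]]

B = I + N where N = [[0, 2, 1], [0, 0, 2], [0, 0, 0]] is strictly upper-triangular, so N³ = 0.
(I + N)⁷ = I + 7·N + 21·N² = [[1, 14, 91], [0, 1, 14], [0, 0, 1]].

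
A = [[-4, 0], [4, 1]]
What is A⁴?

[[256, 0], [-204, 1]]

A² = [[16, 0], [-12, 1]]
A³ = [[-64, 0], [52, 1]]
A⁴ = [[256, 0], [-204, 1]]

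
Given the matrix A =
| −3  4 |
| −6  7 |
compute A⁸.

[[−13119, 13120], [−19680, 19681]]

tr A = 4 and det A = 3, so the characteristic polynomial is λ² − (4)λ + (3) with roots 1 and 3.
Eigenvectors give P = [[1, −2], [1, −3]] with P⁻¹ = [[3, −2], [1, −1]], and A = P·diag(1, 3)·P⁻¹.
Then A⁸ = P·diag(1, 6561)·P⁻¹ = [[1, −13122], [1, −19683]] · [[3, −2], [1, −1]] = [[−13119, 13120], [−19680, 19681]].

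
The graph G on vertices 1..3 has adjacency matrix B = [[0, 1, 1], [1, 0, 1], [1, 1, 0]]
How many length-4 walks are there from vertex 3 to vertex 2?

The number of length-4 walks from vertex 3 to vertex 2 is entry (3,2) of B^4, where B is the adjacency matrix.
B^2 = [[2, 1, 1], [1, 2, 1], [1, 1, 2]]
B^3 = [[2, 3, 3], [3, 2, 3], [3, 3, 2]]
B^4 = [[6, 5, 5], [5, 6, 5], [5, 5, 6]]

5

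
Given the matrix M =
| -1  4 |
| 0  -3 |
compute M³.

[[-1, 52], [0, -27]]

M² = [[1, -16], [0, 9]]
M³ = [[-1, 52], [0, -27]]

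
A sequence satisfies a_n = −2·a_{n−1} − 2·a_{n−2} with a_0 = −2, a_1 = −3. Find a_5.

With companion matrix M = [[−2, −2], [1, 0]], [a_n, a_{n−1}]ᵀ = M·[a_{n−1}, a_{n−2}]ᵀ, so [a_5, a_4]ᵀ = M^4·[a_1, a_0]ᵀ.
M^4 = [[−4, 0], [0, −4]], giving [a_5, a_4]ᵀ = [[12], [8]].

12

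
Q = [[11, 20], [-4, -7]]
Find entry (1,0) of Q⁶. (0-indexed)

tr Q = 4 and det Q = 3, so the characteristic polynomial is λ² − (4)λ + (3) with roots 1 and 3.
Eigenvectors give P = [[-2, 5], [1, -2]] with P⁻¹ = [[2, 5], [1, 2]], and Q = P·diag(1, 3)·P⁻¹.
Then Q⁶ = P·diag(1, 729)·P⁻¹ = [[-2, 3645], [1, -1458]] · [[2, 5], [1, 2]] = [[3641, 7280], [-1456, -2911]].

-1456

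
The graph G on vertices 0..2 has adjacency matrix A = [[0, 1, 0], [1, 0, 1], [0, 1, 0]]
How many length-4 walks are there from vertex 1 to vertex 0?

The number of length-4 walks from vertex 1 to vertex 0 is entry (1,0) of A^4, where A is the adjacency matrix.
A^2 = [[1, 0, 1], [0, 2, 0], [1, 0, 1]]
A^3 = [[0, 2, 0], [2, 0, 2], [0, 2, 0]]
A^4 = [[2, 0, 2], [0, 4, 0], [2, 0, 2]]

0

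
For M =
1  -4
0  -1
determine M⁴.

[[1, 0], [0, 1]]

M² = I (check: tr M = 0 and det M = -1), so M⁴ = I since 4 is even.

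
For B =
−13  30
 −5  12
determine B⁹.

[[−60073, 121170], [−20195, 40902]]

tr B = −1 and det B = −6, so the characteristic polynomial is λ² − (−1)λ + (−6) with roots −3 and 2.
Eigenvectors give P = [[3, −2], [1, −1]] with P⁻¹ = [[1, −2], [1, −3]], and B = P·diag(−3, 2)·P⁻¹.
Then B⁹ = P·diag(−19683, 512)·P⁻¹ = [[−59049, −1024], [−19683, −512]] · [[1, −2], [1, −3]] = [[−60073, 121170], [−20195, 40902]].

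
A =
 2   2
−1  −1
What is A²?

[[2, 2], [−1, −1]]

A² = A (a projection; rank 1, trace 1), so A² = A.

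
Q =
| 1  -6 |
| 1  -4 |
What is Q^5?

[[61, -186], [31, -94]]

tr Q = -3 and det Q = 2, so the characteristic polynomial is λ² − (-3)λ + (2) with roots -1 and -2.
Eigenvectors give P = [[3, 2], [1, 1]] with P⁻¹ = [[1, -2], [-1, 3]], and Q = P·diag(-1, -2)·P⁻¹.
Then Q^5 = P·diag(-1, -32)·P⁻¹ = [[-3, -64], [-1, -32]] · [[1, -2], [-1, 3]] = [[61, -186], [31, -94]].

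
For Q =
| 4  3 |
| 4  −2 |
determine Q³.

[[136, 72], [96, −8]]

Q² = [[28, 6], [8, 16]]
Q³ = [[136, 72], [96, −8]]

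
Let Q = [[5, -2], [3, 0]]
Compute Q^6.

tr Q = 5 and det Q = 6, so the characteristic polynomial is λ² − (5)λ + (6) with roots 3 and 2.
Eigenvectors give P = [[1, 2], [1, 3]] with P⁻¹ = [[3, -2], [-1, 1]], and Q = P·diag(3, 2)·P⁻¹.
Then Q^6 = P·diag(729, 64)·P⁻¹ = [[729, 128], [729, 192]] · [[3, -2], [-1, 1]] = [[2059, -1330], [1995, -1266]].

[[2059, -1330], [1995, -1266]]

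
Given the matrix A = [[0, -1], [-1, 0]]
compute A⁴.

[[1, 0], [0, 1]]

A² = I (check: tr A = 0 and det A = -1), so A⁴ = I since 4 is even.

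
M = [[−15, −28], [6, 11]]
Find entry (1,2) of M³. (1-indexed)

tr M = −4 and det M = 3, so the characteristic polynomial is λ² − (−4)λ + (3) with roots −3 and −1.
Eigenvectors give P = [[7, −2], [−3, 1]] with P⁻¹ = [[1, 2], [3, 7]], and M = P·diag(−3, −1)·P⁻¹.
Then M³ = P·diag(−27, −1)·P⁻¹ = [[−189, 2], [81, −1]] · [[1, 2], [3, 7]] = [[−183, −364], [78, 155]].

−364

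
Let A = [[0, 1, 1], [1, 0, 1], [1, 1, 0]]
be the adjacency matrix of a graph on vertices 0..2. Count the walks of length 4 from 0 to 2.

5

The number of length-4 walks from vertex 0 to vertex 2 is entry (0,2) of A⁴, where A is the adjacency matrix.
A² = [[2, 1, 1], [1, 2, 1], [1, 1, 2]]
A³ = [[2, 3, 3], [3, 2, 3], [3, 3, 2]]
A⁴ = [[6, 5, 5], [5, 6, 5], [5, 5, 6]]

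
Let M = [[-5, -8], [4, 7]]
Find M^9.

[[-19685, -39368], [19684, 39367]]

tr M = 2 and det M = -3, so the characteristic polynomial is λ² − (2)λ + (-3) with roots 3 and -1.
Eigenvectors give P = [[-1, 2], [1, -1]] with P⁻¹ = [[1, 2], [1, 1]], and M = P·diag(3, -1)·P⁻¹.
Then M^9 = P·diag(19683, -1)·P⁻¹ = [[-19683, -2], [19683, 1]] · [[1, 2], [1, 1]] = [[-19685, -39368], [19684, 39367]].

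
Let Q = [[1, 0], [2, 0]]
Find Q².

[[1, 0], [2, 0]]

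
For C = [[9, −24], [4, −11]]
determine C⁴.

tr C = −2 and det C = −3, so the characteristic polynomial is λ² − (−2)λ + (−3) with roots 1 and −3.
Eigenvectors give P = [[−3, −2], [−1, −1]] with P⁻¹ = [[−1, 2], [1, −3]], and C = P·diag(1, −3)·P⁻¹.
Then C⁴ = P·diag(1, 81)·P⁻¹ = [[−3, −162], [−1, −81]] · [[−1, 2], [1, −3]] = [[−159, 480], [−80, 241]].

[[−159, 480], [−80, 241]]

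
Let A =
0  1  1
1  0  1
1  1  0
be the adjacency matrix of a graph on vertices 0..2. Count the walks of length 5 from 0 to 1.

11

The number of length-5 walks from vertex 0 to vertex 1 is entry (0,1) of A^5, where A is the adjacency matrix.
A^2 = [[2, 1, 1], [1, 2, 1], [1, 1, 2]]
A^3 = [[2, 3, 3], [3, 2, 3], [3, 3, 2]]
A^4 = [[6, 5, 5], [5, 6, 5], [5, 5, 6]]
A^5 = [[10, 11, 11], [11, 10, 11], [11, 11, 10]]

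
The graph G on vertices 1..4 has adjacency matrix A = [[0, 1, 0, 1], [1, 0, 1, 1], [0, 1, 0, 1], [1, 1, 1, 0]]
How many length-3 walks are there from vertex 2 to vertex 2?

The number of length-3 walks from vertex 2 to vertex 2 is entry (2,2) of A³, where A is the adjacency matrix.
A² = [[2, 1, 2, 1], [1, 3, 1, 2], [2, 1, 2, 1], [1, 2, 1, 3]]
A³ = [[2, 5, 2, 5], [5, 4, 5, 5], [2, 5, 2, 5], [5, 5, 5, 4]]

4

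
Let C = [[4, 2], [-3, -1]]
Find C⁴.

tr C = 3 and det C = 2, so the characteristic polynomial is λ² − (3)λ + (2) with roots 2 and 1.
Eigenvectors give P = [[-1, -2], [1, 3]] with P⁻¹ = [[-3, -2], [1, 1]], and C = P·diag(2, 1)·P⁻¹.
Then C⁴ = P·diag(16, 1)·P⁻¹ = [[-16, -2], [16, 3]] · [[-3, -2], [1, 1]] = [[46, 30], [-45, -29]].

[[46, 30], [-45, -29]]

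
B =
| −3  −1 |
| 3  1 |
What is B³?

[[−12, −4], [12, 4]]

B² = [[6, 2], [−6, −2]]
B³ = [[−12, −4], [12, 4]]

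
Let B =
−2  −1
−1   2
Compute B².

[[5, 0], [0, 5]]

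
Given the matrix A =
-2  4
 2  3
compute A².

[[12, 4], [2, 17]]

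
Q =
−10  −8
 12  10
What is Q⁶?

tr Q = 0 and det Q = −4, so the characteristic polynomial is λ² − (0)λ + (−4) with roots 2 and −2.
Eigenvectors give P = [[−2, 1], [3, −1]] with P⁻¹ = [[1, 1], [3, 2]], and Q = P·diag(2, −2)·P⁻¹.
Then Q⁶ = P·diag(64, 64)·P⁻¹ = [[−128, 64], [192, −64]] · [[1, 1], [3, 2]] = [[64, 0], [0, 64]].

[[64, 0], [0, 64]]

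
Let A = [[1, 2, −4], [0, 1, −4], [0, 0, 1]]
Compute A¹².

A = I + N where N = [[0, 2, −4], [0, 0, −4], [0, 0, 0]] is strictly upper-triangular, so N³ = 0.
(I + N)¹² = I + 12·N + 66·N² = [[1, 24, −576], [0, 1, −48], [0, 0, 1]].

[[1, 24, −576], [0, 1, −48], [0, 0, 1]]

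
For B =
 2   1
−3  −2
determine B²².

[[1, 0], [0, 1]]

B² = I (check: tr B = 0 and det B = −1), so B²² = I since 22 is even.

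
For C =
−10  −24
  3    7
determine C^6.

tr C = −3 and det C = 2, so the characteristic polynomial is λ² − (−3)λ + (2) with roots −2 and −1.
Eigenvectors give P = [[−3, −8], [1, 3]] with P⁻¹ = [[−3, −8], [1, 3]], and C = P·diag(−2, −1)·P⁻¹.
Then C^6 = P·diag(64, 1)·P⁻¹ = [[−192, −8], [64, 3]] · [[−3, −8], [1, 3]] = [[568, 1512], [−189, −503]].

[[568, 1512], [−189, −503]]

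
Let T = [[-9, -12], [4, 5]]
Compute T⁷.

tr T = -4 and det T = 3, so the characteristic polynomial is λ² − (-4)λ + (3) with roots -1 and -3.
Eigenvectors give P = [[-3, -2], [2, 1]] with P⁻¹ = [[1, 2], [-2, -3]], and T = P·diag(-1, -3)·P⁻¹.
Then T⁷ = P·diag(-1, -2187)·P⁻¹ = [[3, 4374], [-2, -2187]] · [[1, 2], [-2, -3]] = [[-8745, -13116], [4372, 6557]].

[[-8745, -13116], [4372, 6557]]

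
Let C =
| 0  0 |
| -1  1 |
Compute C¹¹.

C² = C (a projection; rank 1, trace 1), so C¹¹ = C.

[[0, 0], [-1, 1]]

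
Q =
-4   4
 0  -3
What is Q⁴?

[[256, -700], [0, 81]]

Q² = [[16, -28], [0, 9]]
Q³ = [[-64, 148], [0, -27]]
Q⁴ = [[256, -700], [0, 81]]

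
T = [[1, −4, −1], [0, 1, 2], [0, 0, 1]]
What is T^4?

T = I + N where N = [[0, −4, −1], [0, 0, 2], [0, 0, 0]] is strictly upper-triangular, so N^3 = 0.
(I + N)^4 = I + 4·N + 6·N^2 = [[1, −16, −52], [0, 1, 8], [0, 0, 1]].

[[1, −16, −52], [0, 1, 8], [0, 0, 1]]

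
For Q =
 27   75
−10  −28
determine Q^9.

[[101487, 302925], [−40390, −120658]]

tr Q = −1 and det Q = −6, so the characteristic polynomial is λ² − (−1)λ + (−6) with roots 2 and −3.
Eigenvectors give P = [[−3, 5], [1, −2]] with P⁻¹ = [[−2, −5], [−1, −3]], and Q = P·diag(2, −3)·P⁻¹.
Then Q^9 = P·diag(512, −19683)·P⁻¹ = [[−1536, −98415], [512, 39366]] · [[−2, −5], [−1, −3]] = [[101487, 302925], [−40390, −120658]].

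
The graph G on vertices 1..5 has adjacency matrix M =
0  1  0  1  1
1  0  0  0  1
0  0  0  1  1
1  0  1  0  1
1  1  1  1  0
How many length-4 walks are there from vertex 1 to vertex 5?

19

The number of length-4 walks from vertex 1 to vertex 5 is entry (1,5) of M^4, where M is the adjacency matrix.
M^2 = [[3, 1, 2, 1, 2], [1, 2, 1, 2, 1], [2, 1, 2, 1, 1], [1, 2, 1, 3, 2], [2, 1, 1, 2, 4]]
M^3 = [[4, 5, 3, 7, 7], [5, 2, 3, 3, 6], [3, 3, 2, 5, 6], [7, 3, 5, 4, 7], [7, 6, 6, 7, 6]]
M^4 = [[19, 11, 14, 14, 19], [11, 11, 9, 14, 13], [14, 9, 11, 11, 13], [14, 14, 11, 19, 19], [19, 13, 13, 19, 26]]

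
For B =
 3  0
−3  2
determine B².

[[9, 0], [−15, 4]]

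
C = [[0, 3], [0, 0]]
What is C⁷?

C is strictly triangular, hence nilpotent: C² = 0, so C⁷ = 0.

[[0, 0], [0, 0]]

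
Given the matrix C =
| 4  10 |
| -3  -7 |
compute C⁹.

tr C = -3 and det C = 2, so the characteristic polynomial is λ² − (-3)λ + (2) with roots -1 and -2.
Eigenvectors give P = [[-2, -5], [1, 3]] with P⁻¹ = [[-3, -5], [1, 2]], and C = P·diag(-1, -2)·P⁻¹.
Then C⁹ = P·diag(-1, -512)·P⁻¹ = [[2, 2560], [-1, -1536]] · [[-3, -5], [1, 2]] = [[2554, 5110], [-1533, -3067]].

[[2554, 5110], [-1533, -3067]]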